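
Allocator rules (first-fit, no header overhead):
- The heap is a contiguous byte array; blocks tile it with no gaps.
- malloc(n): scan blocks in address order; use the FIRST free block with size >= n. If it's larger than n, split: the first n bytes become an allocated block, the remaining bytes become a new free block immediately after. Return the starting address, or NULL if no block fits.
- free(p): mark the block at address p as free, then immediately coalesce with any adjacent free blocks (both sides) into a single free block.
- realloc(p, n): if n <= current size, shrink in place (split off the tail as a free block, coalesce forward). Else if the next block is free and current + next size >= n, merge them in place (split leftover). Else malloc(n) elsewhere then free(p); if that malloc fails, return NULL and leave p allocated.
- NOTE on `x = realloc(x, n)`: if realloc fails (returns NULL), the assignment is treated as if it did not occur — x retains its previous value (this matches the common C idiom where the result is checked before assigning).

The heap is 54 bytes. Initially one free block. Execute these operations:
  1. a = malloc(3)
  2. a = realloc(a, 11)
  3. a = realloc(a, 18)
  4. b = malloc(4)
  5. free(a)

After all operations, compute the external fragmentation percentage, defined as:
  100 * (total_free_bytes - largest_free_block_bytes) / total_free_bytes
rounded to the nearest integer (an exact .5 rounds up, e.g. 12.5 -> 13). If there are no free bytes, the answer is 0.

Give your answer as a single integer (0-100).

Op 1: a = malloc(3) -> a = 0; heap: [0-2 ALLOC][3-53 FREE]
Op 2: a = realloc(a, 11) -> a = 0; heap: [0-10 ALLOC][11-53 FREE]
Op 3: a = realloc(a, 18) -> a = 0; heap: [0-17 ALLOC][18-53 FREE]
Op 4: b = malloc(4) -> b = 18; heap: [0-17 ALLOC][18-21 ALLOC][22-53 FREE]
Op 5: free(a) -> (freed a); heap: [0-17 FREE][18-21 ALLOC][22-53 FREE]
Free blocks: [18 32] total_free=50 largest=32 -> 100*(50-32)/50 = 1800/50 = 36

Answer: 36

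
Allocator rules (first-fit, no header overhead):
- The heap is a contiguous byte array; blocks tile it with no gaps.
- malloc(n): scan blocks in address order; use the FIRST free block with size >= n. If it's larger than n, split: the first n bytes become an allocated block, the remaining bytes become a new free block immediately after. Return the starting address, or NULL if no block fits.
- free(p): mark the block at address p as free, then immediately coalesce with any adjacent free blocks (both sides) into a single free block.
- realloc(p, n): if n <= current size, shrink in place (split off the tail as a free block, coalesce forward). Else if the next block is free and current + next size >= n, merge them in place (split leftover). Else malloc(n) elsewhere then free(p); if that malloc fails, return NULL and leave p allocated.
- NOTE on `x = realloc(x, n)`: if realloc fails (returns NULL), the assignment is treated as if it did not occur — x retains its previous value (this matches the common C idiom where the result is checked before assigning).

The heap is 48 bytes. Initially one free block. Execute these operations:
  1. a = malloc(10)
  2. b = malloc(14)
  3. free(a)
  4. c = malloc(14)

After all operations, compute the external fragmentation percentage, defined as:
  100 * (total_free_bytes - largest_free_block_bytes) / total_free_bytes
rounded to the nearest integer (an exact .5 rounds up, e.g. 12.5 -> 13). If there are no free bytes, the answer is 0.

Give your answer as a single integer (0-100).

Answer: 50

Derivation:
Op 1: a = malloc(10) -> a = 0; heap: [0-9 ALLOC][10-47 FREE]
Op 2: b = malloc(14) -> b = 10; heap: [0-9 ALLOC][10-23 ALLOC][24-47 FREE]
Op 3: free(a) -> (freed a); heap: [0-9 FREE][10-23 ALLOC][24-47 FREE]
Op 4: c = malloc(14) -> c = 24; heap: [0-9 FREE][10-23 ALLOC][24-37 ALLOC][38-47 FREE]
Free blocks: [10 10] total_free=20 largest=10 -> 100*(20-10)/20 = 1000/20 = 50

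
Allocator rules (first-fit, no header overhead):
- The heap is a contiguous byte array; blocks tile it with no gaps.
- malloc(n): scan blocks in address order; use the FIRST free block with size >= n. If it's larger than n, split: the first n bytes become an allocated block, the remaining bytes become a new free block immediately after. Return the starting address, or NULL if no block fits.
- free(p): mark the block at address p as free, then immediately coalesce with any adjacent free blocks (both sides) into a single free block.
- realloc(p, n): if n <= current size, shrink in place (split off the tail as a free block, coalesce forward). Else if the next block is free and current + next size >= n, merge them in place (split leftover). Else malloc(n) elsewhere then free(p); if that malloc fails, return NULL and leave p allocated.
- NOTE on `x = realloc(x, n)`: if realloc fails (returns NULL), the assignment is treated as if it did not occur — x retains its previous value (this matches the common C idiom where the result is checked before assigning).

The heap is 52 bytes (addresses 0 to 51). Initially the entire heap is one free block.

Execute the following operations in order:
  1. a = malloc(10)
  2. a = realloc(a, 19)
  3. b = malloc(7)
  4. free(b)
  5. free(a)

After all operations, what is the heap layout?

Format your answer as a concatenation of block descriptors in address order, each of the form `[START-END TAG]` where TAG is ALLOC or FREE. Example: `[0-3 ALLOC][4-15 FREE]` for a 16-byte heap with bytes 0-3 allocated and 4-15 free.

Answer: [0-51 FREE]

Derivation:
Op 1: a = malloc(10) -> a = 0; heap: [0-9 ALLOC][10-51 FREE]
Op 2: a = realloc(a, 19) -> a = 0; heap: [0-18 ALLOC][19-51 FREE]
Op 3: b = malloc(7) -> b = 19; heap: [0-18 ALLOC][19-25 ALLOC][26-51 FREE]
Op 4: free(b) -> (freed b); heap: [0-18 ALLOC][19-51 FREE]
Op 5: free(a) -> (freed a); heap: [0-51 FREE]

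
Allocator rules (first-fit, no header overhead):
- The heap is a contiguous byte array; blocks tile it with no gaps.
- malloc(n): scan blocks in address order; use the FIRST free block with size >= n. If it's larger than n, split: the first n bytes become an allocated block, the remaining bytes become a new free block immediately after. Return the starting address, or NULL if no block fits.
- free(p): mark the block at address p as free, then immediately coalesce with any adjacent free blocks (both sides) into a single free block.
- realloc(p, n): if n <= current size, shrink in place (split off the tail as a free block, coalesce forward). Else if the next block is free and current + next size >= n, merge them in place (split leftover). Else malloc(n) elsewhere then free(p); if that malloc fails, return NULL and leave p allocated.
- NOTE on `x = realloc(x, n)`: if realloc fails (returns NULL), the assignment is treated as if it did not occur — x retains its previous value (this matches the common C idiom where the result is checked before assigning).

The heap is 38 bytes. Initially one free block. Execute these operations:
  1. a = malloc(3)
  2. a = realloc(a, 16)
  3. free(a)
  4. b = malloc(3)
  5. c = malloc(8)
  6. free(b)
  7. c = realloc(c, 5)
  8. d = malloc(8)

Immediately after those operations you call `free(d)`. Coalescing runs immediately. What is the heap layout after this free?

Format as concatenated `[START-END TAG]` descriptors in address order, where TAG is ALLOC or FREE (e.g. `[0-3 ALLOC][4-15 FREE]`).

Op 1: a = malloc(3) -> a = 0; heap: [0-2 ALLOC][3-37 FREE]
Op 2: a = realloc(a, 16) -> a = 0; heap: [0-15 ALLOC][16-37 FREE]
Op 3: free(a) -> (freed a); heap: [0-37 FREE]
Op 4: b = malloc(3) -> b = 0; heap: [0-2 ALLOC][3-37 FREE]
Op 5: c = malloc(8) -> c = 3; heap: [0-2 ALLOC][3-10 ALLOC][11-37 FREE]
Op 6: free(b) -> (freed b); heap: [0-2 FREE][3-10 ALLOC][11-37 FREE]
Op 7: c = realloc(c, 5) -> c = 3; heap: [0-2 FREE][3-7 ALLOC][8-37 FREE]
Op 8: d = malloc(8) -> d = 8; heap: [0-2 FREE][3-7 ALLOC][8-15 ALLOC][16-37 FREE]
free(d): d = 8 -> block [8-15 ALLOC]; mark free, coalesce with adjacent free neighbors -> [0-2 FREE][3-7 ALLOC][8-37 FREE]

Answer: [0-2 FREE][3-7 ALLOC][8-37 FREE]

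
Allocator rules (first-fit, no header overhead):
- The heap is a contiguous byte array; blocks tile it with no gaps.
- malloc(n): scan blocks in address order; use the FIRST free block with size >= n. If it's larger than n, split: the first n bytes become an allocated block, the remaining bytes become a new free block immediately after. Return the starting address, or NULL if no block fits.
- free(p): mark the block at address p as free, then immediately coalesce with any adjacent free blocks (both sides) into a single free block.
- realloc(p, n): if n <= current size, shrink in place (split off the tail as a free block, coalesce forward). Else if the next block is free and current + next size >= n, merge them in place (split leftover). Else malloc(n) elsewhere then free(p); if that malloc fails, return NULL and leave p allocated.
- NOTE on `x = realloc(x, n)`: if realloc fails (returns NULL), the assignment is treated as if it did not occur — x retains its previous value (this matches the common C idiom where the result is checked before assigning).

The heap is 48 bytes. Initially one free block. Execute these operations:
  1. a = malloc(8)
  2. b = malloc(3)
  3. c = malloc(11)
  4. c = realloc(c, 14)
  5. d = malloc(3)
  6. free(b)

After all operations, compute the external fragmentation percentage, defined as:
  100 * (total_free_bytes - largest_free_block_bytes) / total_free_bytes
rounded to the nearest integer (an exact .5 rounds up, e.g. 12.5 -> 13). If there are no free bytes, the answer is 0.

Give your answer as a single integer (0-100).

Op 1: a = malloc(8) -> a = 0; heap: [0-7 ALLOC][8-47 FREE]
Op 2: b = malloc(3) -> b = 8; heap: [0-7 ALLOC][8-10 ALLOC][11-47 FREE]
Op 3: c = malloc(11) -> c = 11; heap: [0-7 ALLOC][8-10 ALLOC][11-21 ALLOC][22-47 FREE]
Op 4: c = realloc(c, 14) -> c = 11; heap: [0-7 ALLOC][8-10 ALLOC][11-24 ALLOC][25-47 FREE]
Op 5: d = malloc(3) -> d = 25; heap: [0-7 ALLOC][8-10 ALLOC][11-24 ALLOC][25-27 ALLOC][28-47 FREE]
Op 6: free(b) -> (freed b); heap: [0-7 ALLOC][8-10 FREE][11-24 ALLOC][25-27 ALLOC][28-47 FREE]
Free blocks: [3 20] total_free=23 largest=20 -> 100*(23-20)/23 = 300/23 ≈ 13.043 -> rounds to 13

Answer: 13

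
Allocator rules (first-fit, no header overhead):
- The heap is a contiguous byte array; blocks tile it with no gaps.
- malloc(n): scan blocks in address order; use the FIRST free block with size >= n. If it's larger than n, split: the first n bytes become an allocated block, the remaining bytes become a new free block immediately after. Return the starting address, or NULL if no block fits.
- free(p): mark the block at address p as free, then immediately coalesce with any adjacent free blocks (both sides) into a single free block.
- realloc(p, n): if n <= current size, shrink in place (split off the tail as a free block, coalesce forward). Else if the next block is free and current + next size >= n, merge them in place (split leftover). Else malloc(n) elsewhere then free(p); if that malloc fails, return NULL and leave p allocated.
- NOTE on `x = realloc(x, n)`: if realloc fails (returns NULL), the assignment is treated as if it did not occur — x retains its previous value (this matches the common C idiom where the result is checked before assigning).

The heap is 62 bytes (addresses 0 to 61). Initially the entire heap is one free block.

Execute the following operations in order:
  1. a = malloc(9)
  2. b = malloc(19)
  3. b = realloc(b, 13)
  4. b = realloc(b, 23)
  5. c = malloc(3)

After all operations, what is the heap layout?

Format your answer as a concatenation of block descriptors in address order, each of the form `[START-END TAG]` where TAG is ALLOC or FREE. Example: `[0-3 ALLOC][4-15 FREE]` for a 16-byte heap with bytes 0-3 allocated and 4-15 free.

Answer: [0-8 ALLOC][9-31 ALLOC][32-34 ALLOC][35-61 FREE]

Derivation:
Op 1: a = malloc(9) -> a = 0; heap: [0-8 ALLOC][9-61 FREE]
Op 2: b = malloc(19) -> b = 9; heap: [0-8 ALLOC][9-27 ALLOC][28-61 FREE]
Op 3: b = realloc(b, 13) -> b = 9; heap: [0-8 ALLOC][9-21 ALLOC][22-61 FREE]
Op 4: b = realloc(b, 23) -> b = 9; heap: [0-8 ALLOC][9-31 ALLOC][32-61 FREE]
Op 5: c = malloc(3) -> c = 32; heap: [0-8 ALLOC][9-31 ALLOC][32-34 ALLOC][35-61 FREE]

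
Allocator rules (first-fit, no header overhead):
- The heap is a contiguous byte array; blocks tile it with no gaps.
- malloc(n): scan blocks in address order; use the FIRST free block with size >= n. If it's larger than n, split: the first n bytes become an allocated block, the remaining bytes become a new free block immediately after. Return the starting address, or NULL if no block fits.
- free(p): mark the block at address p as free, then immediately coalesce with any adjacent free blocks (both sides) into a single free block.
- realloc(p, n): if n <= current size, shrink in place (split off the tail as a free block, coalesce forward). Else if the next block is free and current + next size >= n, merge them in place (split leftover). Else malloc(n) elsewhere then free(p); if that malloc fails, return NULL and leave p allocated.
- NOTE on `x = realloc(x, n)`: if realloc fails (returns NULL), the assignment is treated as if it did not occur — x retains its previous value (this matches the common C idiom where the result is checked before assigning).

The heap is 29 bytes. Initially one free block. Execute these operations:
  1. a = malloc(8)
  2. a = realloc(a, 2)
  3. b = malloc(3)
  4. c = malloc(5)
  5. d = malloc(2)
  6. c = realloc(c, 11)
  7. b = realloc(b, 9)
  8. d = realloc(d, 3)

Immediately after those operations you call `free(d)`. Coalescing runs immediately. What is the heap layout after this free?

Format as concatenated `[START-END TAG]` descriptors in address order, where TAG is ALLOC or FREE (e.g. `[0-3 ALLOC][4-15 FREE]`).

Op 1: a = malloc(8) -> a = 0; heap: [0-7 ALLOC][8-28 FREE]
Op 2: a = realloc(a, 2) -> a = 0; heap: [0-1 ALLOC][2-28 FREE]
Op 3: b = malloc(3) -> b = 2; heap: [0-1 ALLOC][2-4 ALLOC][5-28 FREE]
Op 4: c = malloc(5) -> c = 5; heap: [0-1 ALLOC][2-4 ALLOC][5-9 ALLOC][10-28 FREE]
Op 5: d = malloc(2) -> d = 10; heap: [0-1 ALLOC][2-4 ALLOC][5-9 ALLOC][10-11 ALLOC][12-28 FREE]
Op 6: c = realloc(c, 11) -> c = 12; heap: [0-1 ALLOC][2-4 ALLOC][5-9 FREE][10-11 ALLOC][12-22 ALLOC][23-28 FREE]
Op 7: b = realloc(b, 9) -> NULL (b unchanged); heap: [0-1 ALLOC][2-4 ALLOC][5-9 FREE][10-11 ALLOC][12-22 ALLOC][23-28 FREE]
Op 8: d = realloc(d, 3) -> d = 5; heap: [0-1 ALLOC][2-4 ALLOC][5-7 ALLOC][8-11 FREE][12-22 ALLOC][23-28 FREE]
free(d): d = 5 -> block [5-7 ALLOC]; mark free, coalesce with adjacent free neighbors -> [0-1 ALLOC][2-4 ALLOC][5-11 FREE][12-22 ALLOC][23-28 FREE]

Answer: [0-1 ALLOC][2-4 ALLOC][5-11 FREE][12-22 ALLOC][23-28 FREE]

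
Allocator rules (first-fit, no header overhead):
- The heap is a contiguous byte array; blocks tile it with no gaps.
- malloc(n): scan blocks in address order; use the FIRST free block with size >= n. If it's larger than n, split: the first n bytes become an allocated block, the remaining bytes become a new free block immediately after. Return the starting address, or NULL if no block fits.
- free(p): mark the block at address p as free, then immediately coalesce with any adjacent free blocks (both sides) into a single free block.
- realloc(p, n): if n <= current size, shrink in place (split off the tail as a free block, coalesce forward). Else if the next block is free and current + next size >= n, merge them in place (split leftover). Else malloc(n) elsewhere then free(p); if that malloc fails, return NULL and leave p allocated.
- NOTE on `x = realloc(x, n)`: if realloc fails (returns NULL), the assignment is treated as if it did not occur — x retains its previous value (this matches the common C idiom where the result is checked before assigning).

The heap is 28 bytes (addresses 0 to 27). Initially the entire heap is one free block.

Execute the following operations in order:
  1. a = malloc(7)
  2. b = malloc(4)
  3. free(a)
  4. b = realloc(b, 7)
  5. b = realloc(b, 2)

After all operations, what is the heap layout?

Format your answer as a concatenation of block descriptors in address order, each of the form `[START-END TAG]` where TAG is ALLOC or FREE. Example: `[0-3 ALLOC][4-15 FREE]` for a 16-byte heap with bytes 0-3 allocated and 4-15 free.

Op 1: a = malloc(7) -> a = 0; heap: [0-6 ALLOC][7-27 FREE]
Op 2: b = malloc(4) -> b = 7; heap: [0-6 ALLOC][7-10 ALLOC][11-27 FREE]
Op 3: free(a) -> (freed a); heap: [0-6 FREE][7-10 ALLOC][11-27 FREE]
Op 4: b = realloc(b, 7) -> b = 7; heap: [0-6 FREE][7-13 ALLOC][14-27 FREE]
Op 5: b = realloc(b, 2) -> b = 7; heap: [0-6 FREE][7-8 ALLOC][9-27 FREE]

Answer: [0-6 FREE][7-8 ALLOC][9-27 FREE]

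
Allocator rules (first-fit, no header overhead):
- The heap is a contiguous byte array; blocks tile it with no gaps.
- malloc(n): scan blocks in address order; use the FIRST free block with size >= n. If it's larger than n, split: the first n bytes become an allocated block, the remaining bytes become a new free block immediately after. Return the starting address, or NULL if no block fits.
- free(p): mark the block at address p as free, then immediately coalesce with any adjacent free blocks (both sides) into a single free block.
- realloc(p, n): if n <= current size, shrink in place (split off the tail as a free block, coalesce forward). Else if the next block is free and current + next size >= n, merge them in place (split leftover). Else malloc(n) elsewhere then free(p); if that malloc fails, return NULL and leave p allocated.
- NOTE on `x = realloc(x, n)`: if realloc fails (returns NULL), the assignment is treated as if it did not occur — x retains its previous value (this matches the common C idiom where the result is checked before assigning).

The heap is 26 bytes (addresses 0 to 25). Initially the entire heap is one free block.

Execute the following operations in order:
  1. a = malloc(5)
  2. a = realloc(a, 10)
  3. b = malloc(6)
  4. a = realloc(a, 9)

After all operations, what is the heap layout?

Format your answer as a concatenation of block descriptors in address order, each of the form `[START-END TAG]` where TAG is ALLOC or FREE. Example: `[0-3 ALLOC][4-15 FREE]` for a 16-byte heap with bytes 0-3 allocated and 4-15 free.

Op 1: a = malloc(5) -> a = 0; heap: [0-4 ALLOC][5-25 FREE]
Op 2: a = realloc(a, 10) -> a = 0; heap: [0-9 ALLOC][10-25 FREE]
Op 3: b = malloc(6) -> b = 10; heap: [0-9 ALLOC][10-15 ALLOC][16-25 FREE]
Op 4: a = realloc(a, 9) -> a = 0; heap: [0-8 ALLOC][9-9 FREE][10-15 ALLOC][16-25 FREE]

Answer: [0-8 ALLOC][9-9 FREE][10-15 ALLOC][16-25 FREE]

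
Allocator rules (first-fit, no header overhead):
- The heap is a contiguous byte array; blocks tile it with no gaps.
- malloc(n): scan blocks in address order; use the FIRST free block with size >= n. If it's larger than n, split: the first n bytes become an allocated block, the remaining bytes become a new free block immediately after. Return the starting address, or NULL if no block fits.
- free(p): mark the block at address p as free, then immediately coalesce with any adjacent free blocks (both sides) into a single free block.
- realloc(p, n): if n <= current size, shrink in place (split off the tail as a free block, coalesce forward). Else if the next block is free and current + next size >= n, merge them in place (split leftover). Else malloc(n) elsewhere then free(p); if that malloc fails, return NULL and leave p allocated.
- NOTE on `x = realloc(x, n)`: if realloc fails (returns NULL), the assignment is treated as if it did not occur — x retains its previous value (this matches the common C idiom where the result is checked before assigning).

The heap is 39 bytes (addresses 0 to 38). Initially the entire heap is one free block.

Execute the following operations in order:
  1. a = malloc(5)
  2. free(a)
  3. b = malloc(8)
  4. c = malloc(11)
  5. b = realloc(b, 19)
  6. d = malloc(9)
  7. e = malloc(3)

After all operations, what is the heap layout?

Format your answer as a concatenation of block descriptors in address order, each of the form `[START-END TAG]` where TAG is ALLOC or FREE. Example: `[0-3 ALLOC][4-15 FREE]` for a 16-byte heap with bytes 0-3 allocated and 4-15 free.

Op 1: a = malloc(5) -> a = 0; heap: [0-4 ALLOC][5-38 FREE]
Op 2: free(a) -> (freed a); heap: [0-38 FREE]
Op 3: b = malloc(8) -> b = 0; heap: [0-7 ALLOC][8-38 FREE]
Op 4: c = malloc(11) -> c = 8; heap: [0-7 ALLOC][8-18 ALLOC][19-38 FREE]
Op 5: b = realloc(b, 19) -> b = 19; heap: [0-7 FREE][8-18 ALLOC][19-37 ALLOC][38-38 FREE]
Op 6: d = malloc(9) -> d = NULL; heap: [0-7 FREE][8-18 ALLOC][19-37 ALLOC][38-38 FREE]
Op 7: e = malloc(3) -> e = 0; heap: [0-2 ALLOC][3-7 FREE][8-18 ALLOC][19-37 ALLOC][38-38 FREE]

Answer: [0-2 ALLOC][3-7 FREE][8-18 ALLOC][19-37 ALLOC][38-38 FREE]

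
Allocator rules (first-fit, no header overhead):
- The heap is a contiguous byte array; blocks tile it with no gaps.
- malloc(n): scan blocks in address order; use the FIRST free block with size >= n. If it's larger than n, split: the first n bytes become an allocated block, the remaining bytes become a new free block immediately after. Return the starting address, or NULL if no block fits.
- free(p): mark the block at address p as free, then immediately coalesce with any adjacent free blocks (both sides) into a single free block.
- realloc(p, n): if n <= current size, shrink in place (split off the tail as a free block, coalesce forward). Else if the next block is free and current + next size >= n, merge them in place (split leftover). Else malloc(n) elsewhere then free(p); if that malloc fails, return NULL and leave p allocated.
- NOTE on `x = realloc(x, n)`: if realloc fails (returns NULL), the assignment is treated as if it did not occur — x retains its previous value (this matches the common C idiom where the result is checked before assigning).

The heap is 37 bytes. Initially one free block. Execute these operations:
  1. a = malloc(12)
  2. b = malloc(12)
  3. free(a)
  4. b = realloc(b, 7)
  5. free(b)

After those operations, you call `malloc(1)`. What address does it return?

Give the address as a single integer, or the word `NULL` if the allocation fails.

Op 1: a = malloc(12) -> a = 0; heap: [0-11 ALLOC][12-36 FREE]
Op 2: b = malloc(12) -> b = 12; heap: [0-11 ALLOC][12-23 ALLOC][24-36 FREE]
Op 3: free(a) -> (freed a); heap: [0-11 FREE][12-23 ALLOC][24-36 FREE]
Op 4: b = realloc(b, 7) -> b = 12; heap: [0-11 FREE][12-18 ALLOC][19-36 FREE]
Op 5: free(b) -> (freed b); heap: [0-36 FREE]
malloc(1): first-fit scan over [0-36 FREE] -> 0

Answer: 0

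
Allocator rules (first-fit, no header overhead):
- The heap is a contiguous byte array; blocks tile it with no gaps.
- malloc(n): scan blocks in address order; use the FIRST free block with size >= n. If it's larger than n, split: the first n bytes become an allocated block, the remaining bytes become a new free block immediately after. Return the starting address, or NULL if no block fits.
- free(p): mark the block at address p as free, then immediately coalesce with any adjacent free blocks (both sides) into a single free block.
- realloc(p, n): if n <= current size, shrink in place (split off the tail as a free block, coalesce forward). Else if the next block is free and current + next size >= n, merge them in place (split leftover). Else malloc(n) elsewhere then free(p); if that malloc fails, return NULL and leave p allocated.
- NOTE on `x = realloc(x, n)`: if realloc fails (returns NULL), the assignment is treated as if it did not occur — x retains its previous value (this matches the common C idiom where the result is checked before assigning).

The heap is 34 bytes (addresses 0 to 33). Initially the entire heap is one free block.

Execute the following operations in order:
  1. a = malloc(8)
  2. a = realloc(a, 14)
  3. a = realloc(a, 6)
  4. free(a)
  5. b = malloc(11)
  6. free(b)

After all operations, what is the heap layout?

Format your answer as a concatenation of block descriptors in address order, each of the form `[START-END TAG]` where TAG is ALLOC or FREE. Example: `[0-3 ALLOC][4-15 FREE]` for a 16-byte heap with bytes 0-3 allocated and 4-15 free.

Op 1: a = malloc(8) -> a = 0; heap: [0-7 ALLOC][8-33 FREE]
Op 2: a = realloc(a, 14) -> a = 0; heap: [0-13 ALLOC][14-33 FREE]
Op 3: a = realloc(a, 6) -> a = 0; heap: [0-5 ALLOC][6-33 FREE]
Op 4: free(a) -> (freed a); heap: [0-33 FREE]
Op 5: b = malloc(11) -> b = 0; heap: [0-10 ALLOC][11-33 FREE]
Op 6: free(b) -> (freed b); heap: [0-33 FREE]

Answer: [0-33 FREE]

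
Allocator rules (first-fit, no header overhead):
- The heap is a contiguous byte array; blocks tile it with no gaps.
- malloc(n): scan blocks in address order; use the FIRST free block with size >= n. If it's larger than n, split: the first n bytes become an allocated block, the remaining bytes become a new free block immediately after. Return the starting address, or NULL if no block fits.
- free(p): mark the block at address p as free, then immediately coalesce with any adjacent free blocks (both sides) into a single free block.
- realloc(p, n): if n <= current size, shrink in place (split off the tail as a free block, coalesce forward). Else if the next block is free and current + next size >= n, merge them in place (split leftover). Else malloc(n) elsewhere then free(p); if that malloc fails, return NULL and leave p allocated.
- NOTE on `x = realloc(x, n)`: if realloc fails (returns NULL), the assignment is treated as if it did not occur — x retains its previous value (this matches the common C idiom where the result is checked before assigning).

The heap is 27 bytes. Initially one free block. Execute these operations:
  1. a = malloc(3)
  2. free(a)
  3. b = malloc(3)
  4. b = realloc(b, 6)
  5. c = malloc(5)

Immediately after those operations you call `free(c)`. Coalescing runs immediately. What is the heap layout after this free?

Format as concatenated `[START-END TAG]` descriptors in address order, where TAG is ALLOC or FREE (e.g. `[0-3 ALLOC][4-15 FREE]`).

Op 1: a = malloc(3) -> a = 0; heap: [0-2 ALLOC][3-26 FREE]
Op 2: free(a) -> (freed a); heap: [0-26 FREE]
Op 3: b = malloc(3) -> b = 0; heap: [0-2 ALLOC][3-26 FREE]
Op 4: b = realloc(b, 6) -> b = 0; heap: [0-5 ALLOC][6-26 FREE]
Op 5: c = malloc(5) -> c = 6; heap: [0-5 ALLOC][6-10 ALLOC][11-26 FREE]
free(c): c = 6 -> block [6-10 ALLOC]; mark free, coalesce with adjacent free neighbors -> [0-5 ALLOC][6-26 FREE]

Answer: [0-5 ALLOC][6-26 FREE]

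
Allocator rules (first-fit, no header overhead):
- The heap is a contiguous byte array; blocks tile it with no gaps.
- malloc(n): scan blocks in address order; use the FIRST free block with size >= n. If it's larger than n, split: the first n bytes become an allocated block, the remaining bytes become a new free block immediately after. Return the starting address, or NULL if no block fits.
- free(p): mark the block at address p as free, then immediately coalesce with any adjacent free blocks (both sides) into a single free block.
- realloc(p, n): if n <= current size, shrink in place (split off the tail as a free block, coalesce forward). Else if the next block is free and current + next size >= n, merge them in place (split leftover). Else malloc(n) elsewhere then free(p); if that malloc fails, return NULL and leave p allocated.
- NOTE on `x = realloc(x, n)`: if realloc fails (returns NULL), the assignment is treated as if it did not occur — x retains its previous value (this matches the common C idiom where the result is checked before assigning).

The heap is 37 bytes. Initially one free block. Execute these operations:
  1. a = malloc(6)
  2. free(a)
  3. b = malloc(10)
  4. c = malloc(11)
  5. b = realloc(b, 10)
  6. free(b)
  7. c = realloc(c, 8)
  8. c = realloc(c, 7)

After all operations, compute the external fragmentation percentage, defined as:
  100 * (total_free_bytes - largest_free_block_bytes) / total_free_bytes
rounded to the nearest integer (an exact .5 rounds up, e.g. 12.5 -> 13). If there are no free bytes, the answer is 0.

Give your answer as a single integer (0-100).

Op 1: a = malloc(6) -> a = 0; heap: [0-5 ALLOC][6-36 FREE]
Op 2: free(a) -> (freed a); heap: [0-36 FREE]
Op 3: b = malloc(10) -> b = 0; heap: [0-9 ALLOC][10-36 FREE]
Op 4: c = malloc(11) -> c = 10; heap: [0-9 ALLOC][10-20 ALLOC][21-36 FREE]
Op 5: b = realloc(b, 10) -> b = 0; heap: [0-9 ALLOC][10-20 ALLOC][21-36 FREE]
Op 6: free(b) -> (freed b); heap: [0-9 FREE][10-20 ALLOC][21-36 FREE]
Op 7: c = realloc(c, 8) -> c = 10; heap: [0-9 FREE][10-17 ALLOC][18-36 FREE]
Op 8: c = realloc(c, 7) -> c = 10; heap: [0-9 FREE][10-16 ALLOC][17-36 FREE]
Free blocks: [10 20] total_free=30 largest=20 -> 100*(30-20)/30 = 1000/30 ≈ 33.333 -> rounds to 33

Answer: 33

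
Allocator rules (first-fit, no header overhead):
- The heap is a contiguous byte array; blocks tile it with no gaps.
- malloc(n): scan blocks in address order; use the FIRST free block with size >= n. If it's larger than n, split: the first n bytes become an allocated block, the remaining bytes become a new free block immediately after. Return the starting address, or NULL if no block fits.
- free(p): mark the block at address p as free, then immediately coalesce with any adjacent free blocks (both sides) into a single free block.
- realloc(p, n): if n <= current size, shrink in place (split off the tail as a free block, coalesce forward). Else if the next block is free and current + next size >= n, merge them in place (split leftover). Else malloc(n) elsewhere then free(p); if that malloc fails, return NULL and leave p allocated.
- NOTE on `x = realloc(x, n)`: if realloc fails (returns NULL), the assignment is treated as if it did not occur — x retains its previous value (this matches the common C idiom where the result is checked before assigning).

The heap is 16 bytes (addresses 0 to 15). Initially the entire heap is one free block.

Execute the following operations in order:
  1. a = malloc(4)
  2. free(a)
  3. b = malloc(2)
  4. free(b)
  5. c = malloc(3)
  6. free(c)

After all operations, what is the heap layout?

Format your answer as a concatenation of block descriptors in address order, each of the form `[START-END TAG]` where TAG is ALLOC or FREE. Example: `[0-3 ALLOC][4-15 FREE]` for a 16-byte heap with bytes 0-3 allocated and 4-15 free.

Answer: [0-15 FREE]

Derivation:
Op 1: a = malloc(4) -> a = 0; heap: [0-3 ALLOC][4-15 FREE]
Op 2: free(a) -> (freed a); heap: [0-15 FREE]
Op 3: b = malloc(2) -> b = 0; heap: [0-1 ALLOC][2-15 FREE]
Op 4: free(b) -> (freed b); heap: [0-15 FREE]
Op 5: c = malloc(3) -> c = 0; heap: [0-2 ALLOC][3-15 FREE]
Op 6: free(c) -> (freed c); heap: [0-15 FREE]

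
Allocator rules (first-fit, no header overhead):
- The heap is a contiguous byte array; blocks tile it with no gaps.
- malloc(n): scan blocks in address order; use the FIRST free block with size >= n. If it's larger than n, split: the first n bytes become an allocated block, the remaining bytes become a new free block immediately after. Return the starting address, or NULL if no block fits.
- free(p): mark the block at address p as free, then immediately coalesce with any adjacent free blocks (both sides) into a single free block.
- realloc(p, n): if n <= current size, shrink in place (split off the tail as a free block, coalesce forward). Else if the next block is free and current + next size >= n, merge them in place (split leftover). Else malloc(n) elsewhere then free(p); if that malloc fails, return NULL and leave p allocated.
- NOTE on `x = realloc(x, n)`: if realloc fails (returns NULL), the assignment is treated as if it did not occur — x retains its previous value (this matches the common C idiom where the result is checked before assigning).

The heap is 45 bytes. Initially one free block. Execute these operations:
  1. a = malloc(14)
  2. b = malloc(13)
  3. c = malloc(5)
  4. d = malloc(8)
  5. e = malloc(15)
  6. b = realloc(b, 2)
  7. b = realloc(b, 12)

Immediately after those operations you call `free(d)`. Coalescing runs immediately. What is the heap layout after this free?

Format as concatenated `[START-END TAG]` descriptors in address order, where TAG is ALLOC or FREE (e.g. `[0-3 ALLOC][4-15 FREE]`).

Answer: [0-13 ALLOC][14-25 ALLOC][26-26 FREE][27-31 ALLOC][32-44 FREE]

Derivation:
Op 1: a = malloc(14) -> a = 0; heap: [0-13 ALLOC][14-44 FREE]
Op 2: b = malloc(13) -> b = 14; heap: [0-13 ALLOC][14-26 ALLOC][27-44 FREE]
Op 3: c = malloc(5) -> c = 27; heap: [0-13 ALLOC][14-26 ALLOC][27-31 ALLOC][32-44 FREE]
Op 4: d = malloc(8) -> d = 32; heap: [0-13 ALLOC][14-26 ALLOC][27-31 ALLOC][32-39 ALLOC][40-44 FREE]
Op 5: e = malloc(15) -> e = NULL; heap: [0-13 ALLOC][14-26 ALLOC][27-31 ALLOC][32-39 ALLOC][40-44 FREE]
Op 6: b = realloc(b, 2) -> b = 14; heap: [0-13 ALLOC][14-15 ALLOC][16-26 FREE][27-31 ALLOC][32-39 ALLOC][40-44 FREE]
Op 7: b = realloc(b, 12) -> b = 14; heap: [0-13 ALLOC][14-25 ALLOC][26-26 FREE][27-31 ALLOC][32-39 ALLOC][40-44 FREE]
free(d): d = 32 -> block [32-39 ALLOC]; mark free, coalesce with adjacent free neighbors -> [0-13 ALLOC][14-25 ALLOC][26-26 FREE][27-31 ALLOC][32-44 FREE]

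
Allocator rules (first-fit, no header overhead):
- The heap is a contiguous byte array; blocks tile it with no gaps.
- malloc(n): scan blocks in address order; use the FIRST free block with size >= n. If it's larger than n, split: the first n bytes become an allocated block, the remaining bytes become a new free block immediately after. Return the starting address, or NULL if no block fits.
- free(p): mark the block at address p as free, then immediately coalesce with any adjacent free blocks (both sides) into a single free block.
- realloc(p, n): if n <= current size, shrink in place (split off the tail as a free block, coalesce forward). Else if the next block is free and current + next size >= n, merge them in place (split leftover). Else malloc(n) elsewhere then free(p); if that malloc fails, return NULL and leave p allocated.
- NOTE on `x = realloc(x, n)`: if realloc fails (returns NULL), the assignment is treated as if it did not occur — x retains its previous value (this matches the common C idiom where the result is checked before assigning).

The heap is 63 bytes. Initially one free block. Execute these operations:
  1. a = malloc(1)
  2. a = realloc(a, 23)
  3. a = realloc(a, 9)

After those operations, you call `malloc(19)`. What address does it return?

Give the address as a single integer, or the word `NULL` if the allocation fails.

Answer: 9

Derivation:
Op 1: a = malloc(1) -> a = 0; heap: [0-0 ALLOC][1-62 FREE]
Op 2: a = realloc(a, 23) -> a = 0; heap: [0-22 ALLOC][23-62 FREE]
Op 3: a = realloc(a, 9) -> a = 0; heap: [0-8 ALLOC][9-62 FREE]
malloc(19): first-fit scan over [0-8 ALLOC][9-62 FREE] -> 9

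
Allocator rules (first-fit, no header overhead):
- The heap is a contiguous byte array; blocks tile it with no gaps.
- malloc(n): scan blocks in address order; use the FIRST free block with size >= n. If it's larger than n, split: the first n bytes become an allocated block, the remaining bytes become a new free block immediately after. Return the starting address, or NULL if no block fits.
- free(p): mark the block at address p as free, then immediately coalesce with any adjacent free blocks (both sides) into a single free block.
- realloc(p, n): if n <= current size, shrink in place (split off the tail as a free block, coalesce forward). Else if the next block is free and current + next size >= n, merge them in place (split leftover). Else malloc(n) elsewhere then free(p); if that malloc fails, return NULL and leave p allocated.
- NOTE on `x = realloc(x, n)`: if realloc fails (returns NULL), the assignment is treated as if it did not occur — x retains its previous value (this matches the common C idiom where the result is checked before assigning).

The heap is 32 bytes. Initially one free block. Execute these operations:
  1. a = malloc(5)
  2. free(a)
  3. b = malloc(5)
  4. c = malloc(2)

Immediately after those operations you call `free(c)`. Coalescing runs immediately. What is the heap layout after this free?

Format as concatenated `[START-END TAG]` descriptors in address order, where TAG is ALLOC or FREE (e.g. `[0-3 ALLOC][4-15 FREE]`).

Op 1: a = malloc(5) -> a = 0; heap: [0-4 ALLOC][5-31 FREE]
Op 2: free(a) -> (freed a); heap: [0-31 FREE]
Op 3: b = malloc(5) -> b = 0; heap: [0-4 ALLOC][5-31 FREE]
Op 4: c = malloc(2) -> c = 5; heap: [0-4 ALLOC][5-6 ALLOC][7-31 FREE]
free(c): c = 5 -> block [5-6 ALLOC]; mark free, coalesce with adjacent free neighbors -> [0-4 ALLOC][5-31 FREE]

Answer: [0-4 ALLOC][5-31 FREE]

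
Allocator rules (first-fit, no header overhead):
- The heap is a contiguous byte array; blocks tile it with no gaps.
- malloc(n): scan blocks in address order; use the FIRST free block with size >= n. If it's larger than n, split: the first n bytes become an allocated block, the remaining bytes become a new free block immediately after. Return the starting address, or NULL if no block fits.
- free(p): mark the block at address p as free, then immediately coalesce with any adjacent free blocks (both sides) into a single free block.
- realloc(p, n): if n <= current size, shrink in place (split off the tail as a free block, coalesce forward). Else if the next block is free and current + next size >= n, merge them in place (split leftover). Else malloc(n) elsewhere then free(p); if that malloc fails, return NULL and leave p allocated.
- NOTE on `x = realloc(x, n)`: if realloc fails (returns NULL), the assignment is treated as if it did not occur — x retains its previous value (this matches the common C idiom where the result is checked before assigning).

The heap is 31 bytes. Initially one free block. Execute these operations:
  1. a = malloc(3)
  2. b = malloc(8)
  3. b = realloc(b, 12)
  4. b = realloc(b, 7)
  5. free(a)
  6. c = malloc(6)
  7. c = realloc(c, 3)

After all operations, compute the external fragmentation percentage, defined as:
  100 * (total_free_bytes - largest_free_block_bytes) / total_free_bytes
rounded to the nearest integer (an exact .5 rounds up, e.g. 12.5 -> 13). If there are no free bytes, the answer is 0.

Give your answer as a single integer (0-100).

Op 1: a = malloc(3) -> a = 0; heap: [0-2 ALLOC][3-30 FREE]
Op 2: b = malloc(8) -> b = 3; heap: [0-2 ALLOC][3-10 ALLOC][11-30 FREE]
Op 3: b = realloc(b, 12) -> b = 3; heap: [0-2 ALLOC][3-14 ALLOC][15-30 FREE]
Op 4: b = realloc(b, 7) -> b = 3; heap: [0-2 ALLOC][3-9 ALLOC][10-30 FREE]
Op 5: free(a) -> (freed a); heap: [0-2 FREE][3-9 ALLOC][10-30 FREE]
Op 6: c = malloc(6) -> c = 10; heap: [0-2 FREE][3-9 ALLOC][10-15 ALLOC][16-30 FREE]
Op 7: c = realloc(c, 3) -> c = 10; heap: [0-2 FREE][3-9 ALLOC][10-12 ALLOC][13-30 FREE]
Free blocks: [3 18] total_free=21 largest=18 -> 100*(21-18)/21 = 300/21 ≈ 14.286 -> rounds to 14

Answer: 14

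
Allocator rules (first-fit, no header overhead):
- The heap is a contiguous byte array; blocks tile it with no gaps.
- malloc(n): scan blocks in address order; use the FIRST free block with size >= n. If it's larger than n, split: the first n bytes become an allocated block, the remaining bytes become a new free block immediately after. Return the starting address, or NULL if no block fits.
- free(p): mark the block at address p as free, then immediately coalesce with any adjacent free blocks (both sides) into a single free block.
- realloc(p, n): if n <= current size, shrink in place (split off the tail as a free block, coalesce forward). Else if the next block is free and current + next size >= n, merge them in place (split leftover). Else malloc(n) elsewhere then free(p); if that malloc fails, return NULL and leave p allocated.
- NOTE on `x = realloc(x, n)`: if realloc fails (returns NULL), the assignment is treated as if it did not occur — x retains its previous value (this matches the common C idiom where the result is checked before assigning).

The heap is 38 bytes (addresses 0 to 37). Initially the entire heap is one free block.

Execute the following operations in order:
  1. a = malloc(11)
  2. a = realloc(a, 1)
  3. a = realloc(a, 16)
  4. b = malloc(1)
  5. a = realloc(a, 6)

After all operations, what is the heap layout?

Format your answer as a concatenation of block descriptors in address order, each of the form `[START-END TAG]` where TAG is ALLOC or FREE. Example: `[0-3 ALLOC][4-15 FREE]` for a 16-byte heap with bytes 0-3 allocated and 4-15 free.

Op 1: a = malloc(11) -> a = 0; heap: [0-10 ALLOC][11-37 FREE]
Op 2: a = realloc(a, 1) -> a = 0; heap: [0-0 ALLOC][1-37 FREE]
Op 3: a = realloc(a, 16) -> a = 0; heap: [0-15 ALLOC][16-37 FREE]
Op 4: b = malloc(1) -> b = 16; heap: [0-15 ALLOC][16-16 ALLOC][17-37 FREE]
Op 5: a = realloc(a, 6) -> a = 0; heap: [0-5 ALLOC][6-15 FREE][16-16 ALLOC][17-37 FREE]

Answer: [0-5 ALLOC][6-15 FREE][16-16 ALLOC][17-37 FREE]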